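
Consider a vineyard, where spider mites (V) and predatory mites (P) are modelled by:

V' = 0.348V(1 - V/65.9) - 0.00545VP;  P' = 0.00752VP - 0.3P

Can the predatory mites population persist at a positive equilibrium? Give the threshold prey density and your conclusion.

Threshold V = 39.9; K > 39.9, so yes, the predator persists.

The predator equation gives dP/dt > 0 only when V > 0.3/0.00752 = 39.9.
Without the predator, V → K = 65.9. Since 65.9 > 39.9, the predator can invade and persist.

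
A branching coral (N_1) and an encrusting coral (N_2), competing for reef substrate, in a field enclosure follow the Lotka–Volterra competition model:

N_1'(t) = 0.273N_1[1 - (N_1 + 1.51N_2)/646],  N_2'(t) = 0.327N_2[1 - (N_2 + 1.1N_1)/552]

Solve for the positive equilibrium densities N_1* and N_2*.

N_1* ≈ 284, N_2* ≈ 240

Setting both brackets to zero gives the nullclines N_1 + 1.51N_2 = 646 and 1.1N_1 + N_2 = 552.
Substituting N_2 = 552 - 1.1N_1 into the first: N_1(1 - 1.51·1.1) = 646 - 1.51·552.
So N_1* = -188/-0.661 = 284, and then N_2* = 552 - 1.1·284 = 240.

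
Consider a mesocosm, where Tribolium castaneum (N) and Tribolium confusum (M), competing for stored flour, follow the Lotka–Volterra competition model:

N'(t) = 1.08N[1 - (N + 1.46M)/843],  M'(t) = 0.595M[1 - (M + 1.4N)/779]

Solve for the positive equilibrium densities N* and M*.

Setting both brackets to zero gives the nullclines N + 1.46M = 843 and 1.4N + M = 779.
Substituting M = 779 - 1.4N into the first: N(1 - 1.46·1.4) = 843 - 1.46·779.
So N* = -294/-1.04 = 282, and then M* = 779 - 1.4·282 = 384.

N* ≈ 282, M* ≈ 384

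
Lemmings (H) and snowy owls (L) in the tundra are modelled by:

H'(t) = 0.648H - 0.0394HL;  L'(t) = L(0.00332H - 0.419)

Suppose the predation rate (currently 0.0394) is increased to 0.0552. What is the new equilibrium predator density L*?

L* ≈ 11.7

At the interior fixed point, setting dH/dt = 0 with H > 0 fixes L* = (prey growth rate)/(HL coefficient) — independent of the other coefficients.
With the change, L* = 0.648/0.0552 = 11.7; it falls from 16.4.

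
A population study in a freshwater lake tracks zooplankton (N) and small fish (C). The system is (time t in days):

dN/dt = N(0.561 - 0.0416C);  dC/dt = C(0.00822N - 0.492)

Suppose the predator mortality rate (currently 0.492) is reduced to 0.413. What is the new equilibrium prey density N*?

At the interior fixed point, setting dC/dt = 0 with C > 0 fixes N* = (predator death rate)/(NC coefficient) — independent of the other coefficients.
With the change, N* = 0.413/0.00822 = 50.2; it falls from 59.9.

N* ≈ 50.2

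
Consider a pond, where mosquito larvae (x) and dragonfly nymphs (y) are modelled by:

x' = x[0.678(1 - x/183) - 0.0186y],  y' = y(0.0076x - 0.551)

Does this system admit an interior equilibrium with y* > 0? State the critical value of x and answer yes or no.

Threshold x = 72.5; K > 72.5, so yes, the predator persists.

The predator equation gives dy/dt > 0 only when x > 0.551/0.0076 = 72.5.
Without the predator, x → K = 183. Since 183 > 72.5, the predator can invade and persist.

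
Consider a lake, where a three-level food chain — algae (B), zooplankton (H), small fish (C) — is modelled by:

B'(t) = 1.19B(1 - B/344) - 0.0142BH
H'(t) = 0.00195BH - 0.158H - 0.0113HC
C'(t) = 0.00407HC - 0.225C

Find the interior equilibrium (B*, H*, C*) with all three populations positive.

B* ≈ 117, H* ≈ 55.3, C* ≈ 6.22

From dC/dt = 0: 0.00407H* = 0.225, so H* = 55.3.
From dB/dt = 0: 1.19(1 - B*/344) = 0.0142·55.3, giving B* = 344·(1 - 0.66) = 117.
From dH/dt = 0: 0.00195·117 - 0.158 = 0.0113C*, so C* = 0.0703/0.0113 = 6.22.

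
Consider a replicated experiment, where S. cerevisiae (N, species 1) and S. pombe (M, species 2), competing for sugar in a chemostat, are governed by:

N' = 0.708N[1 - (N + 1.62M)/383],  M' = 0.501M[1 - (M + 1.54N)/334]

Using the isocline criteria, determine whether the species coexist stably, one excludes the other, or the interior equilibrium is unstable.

Compare the nullcline intercepts: K1/α12 = 383/1.62 = 236 < K2 = 334; K2/α21 = 334/1.54 = 217 < K1 = 383.
Since both are reversed, neither can invade when rare; the interior point is a saddle.

unstable coexistence (outcome depends on initial conditions)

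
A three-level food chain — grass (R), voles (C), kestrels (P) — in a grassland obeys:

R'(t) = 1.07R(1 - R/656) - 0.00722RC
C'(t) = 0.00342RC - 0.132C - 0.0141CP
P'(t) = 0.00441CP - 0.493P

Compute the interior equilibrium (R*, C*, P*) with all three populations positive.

R* ≈ 161, C* ≈ 112, P* ≈ 29.7

From dP/dt = 0: 0.00441C* = 0.493, so C* = 112.
From dR/dt = 0: 1.07(1 - R*/656) = 0.00722·112, giving R* = 656·(1 - 0.754) = 161.
From dC/dt = 0: 0.00342·161 - 0.132 = 0.0141P*, so P* = 0.419/0.0141 = 29.7.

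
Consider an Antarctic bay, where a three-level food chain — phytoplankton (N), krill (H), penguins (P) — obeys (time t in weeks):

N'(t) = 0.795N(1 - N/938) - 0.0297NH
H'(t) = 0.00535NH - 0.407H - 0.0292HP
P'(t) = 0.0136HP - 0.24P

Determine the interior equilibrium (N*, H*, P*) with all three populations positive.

N* ≈ 320, H* ≈ 17.6, P* ≈ 44.6

From dP/dt = 0: 0.0136H* = 0.24, so H* = 17.6.
From dN/dt = 0: 0.795(1 - N*/938) = 0.0297·17.6, giving N* = 938·(1 - 0.659) = 320.
From dH/dt = 0: 0.00535·320 - 0.407 = 0.0292P*, so P* = 1.3/0.0292 = 44.6.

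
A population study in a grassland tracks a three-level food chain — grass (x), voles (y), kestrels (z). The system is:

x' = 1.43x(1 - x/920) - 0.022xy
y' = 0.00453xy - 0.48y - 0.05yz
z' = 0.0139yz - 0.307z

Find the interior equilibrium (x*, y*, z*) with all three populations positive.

From dz/dt = 0: 0.0139y* = 0.307, so y* = 22.1.
From dx/dt = 0: 1.43(1 - x*/920) = 0.022·22.1, giving x* = 920·(1 - 0.34) = 607.
From dy/dt = 0: 0.00453·607 - 0.48 = 0.05z*, so z* = 2.27/0.05 = 45.4.

x* ≈ 607, y* ≈ 22.1, z* ≈ 45.4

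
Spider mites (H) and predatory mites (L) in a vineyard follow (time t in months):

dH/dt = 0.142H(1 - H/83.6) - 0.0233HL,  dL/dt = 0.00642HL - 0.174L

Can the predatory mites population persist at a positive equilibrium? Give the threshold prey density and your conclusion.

Threshold H = 27.1; K > 27.1, so yes, the predator persists.

The predator equation gives dL/dt > 0 only when H > 0.174/0.00642 = 27.1.
Without the predator, H → K = 83.6. Since 83.6 > 27.1, the predator can invade and persist.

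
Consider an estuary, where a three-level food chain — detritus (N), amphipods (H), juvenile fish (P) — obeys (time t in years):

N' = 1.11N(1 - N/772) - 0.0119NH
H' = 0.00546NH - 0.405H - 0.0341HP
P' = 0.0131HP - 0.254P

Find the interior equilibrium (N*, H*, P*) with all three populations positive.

N* ≈ 612, H* ≈ 19.4, P* ≈ 86

From dP/dt = 0: 0.0131H* = 0.254, so H* = 19.4.
From dN/dt = 0: 1.11(1 - N*/772) = 0.0119·19.4, giving N* = 772·(1 - 0.208) = 612.
From dH/dt = 0: 0.00546·612 - 0.405 = 0.0341P*, so P* = 2.93/0.0341 = 86.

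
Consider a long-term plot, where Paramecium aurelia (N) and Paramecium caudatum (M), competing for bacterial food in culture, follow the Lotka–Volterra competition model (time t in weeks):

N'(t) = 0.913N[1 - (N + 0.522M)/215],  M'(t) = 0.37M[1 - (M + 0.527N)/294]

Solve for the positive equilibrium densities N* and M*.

N* ≈ 84.9, M* ≈ 249

Setting both brackets to zero gives the nullclines N + 0.522M = 215 and 0.527N + M = 294.
Substituting M = 294 - 0.527N into the first: N(1 - 0.522·0.527) = 215 - 0.522·294.
So N* = 61.5/0.725 = 84.9, and then M* = 294 - 0.527·84.9 = 249.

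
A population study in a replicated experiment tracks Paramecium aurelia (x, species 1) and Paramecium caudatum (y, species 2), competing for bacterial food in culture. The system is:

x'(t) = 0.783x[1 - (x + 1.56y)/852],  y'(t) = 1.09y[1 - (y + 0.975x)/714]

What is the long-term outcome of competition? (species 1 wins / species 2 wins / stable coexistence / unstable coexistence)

unstable coexistence (outcome depends on initial conditions)

Compare the nullcline intercepts: K1/α12 = 852/1.56 = 546 < K2 = 714; K2/α21 = 714/0.975 = 732 < K1 = 852.
Since both are reversed, neither can invade when rare; the interior point is a saddle.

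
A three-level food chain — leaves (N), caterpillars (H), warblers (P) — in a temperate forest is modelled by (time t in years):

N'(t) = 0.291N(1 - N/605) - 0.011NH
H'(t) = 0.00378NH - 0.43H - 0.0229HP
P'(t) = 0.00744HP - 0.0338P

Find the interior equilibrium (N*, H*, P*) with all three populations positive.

N* ≈ 501, H* ≈ 4.54, P* ≈ 63.9

From dP/dt = 0: 0.00744H* = 0.0338, so H* = 4.54.
From dN/dt = 0: 0.291(1 - N*/605) = 0.011·4.54, giving N* = 605·(1 - 0.172) = 501.
From dH/dt = 0: 0.00378·501 - 0.43 = 0.0229P*, so P* = 1.46/0.0229 = 63.9.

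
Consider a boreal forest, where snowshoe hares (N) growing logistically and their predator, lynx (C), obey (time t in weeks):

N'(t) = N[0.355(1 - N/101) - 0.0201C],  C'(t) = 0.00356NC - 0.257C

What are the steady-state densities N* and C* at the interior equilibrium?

N* ≈ 72.2, C* ≈ 5.04

From dC/dt = 0 with C > 0: 0.00356N* = 0.257, so N* = 72.2.
Substitute into dN/dt = 0: 0.355(1 - 72.2/101) = 0.0201C*.
The bracket is 0.285, giving C* = 0.101/0.0201 = 5.04.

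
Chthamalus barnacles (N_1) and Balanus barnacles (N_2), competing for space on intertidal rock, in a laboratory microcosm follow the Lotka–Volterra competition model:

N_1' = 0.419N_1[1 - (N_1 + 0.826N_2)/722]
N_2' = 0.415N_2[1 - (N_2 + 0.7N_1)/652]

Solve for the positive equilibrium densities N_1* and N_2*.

Setting both brackets to zero gives the nullclines N_1 + 0.826N_2 = 722 and 0.7N_1 + N_2 = 652.
Substituting N_2 = 652 - 0.7N_1 into the first: N_1(1 - 0.826·0.7) = 722 - 0.826·652.
So N_1* = 183/0.422 = 435, and then N_2* = 652 - 0.7·435 = 348.

N_1* ≈ 435, N_2* ≈ 348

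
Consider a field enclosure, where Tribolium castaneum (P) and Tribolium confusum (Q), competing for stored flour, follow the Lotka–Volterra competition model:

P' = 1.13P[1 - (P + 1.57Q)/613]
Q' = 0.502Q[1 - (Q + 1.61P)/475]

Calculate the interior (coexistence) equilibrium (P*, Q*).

P* ≈ 86.9, Q* ≈ 335

Setting both brackets to zero gives the nullclines P + 1.57Q = 613 and 1.61P + Q = 475.
Substituting Q = 475 - 1.61P into the first: P(1 - 1.57·1.61) = 613 - 1.57·475.
So P* = -133/-1.53 = 86.9, and then Q* = 475 - 1.61·86.9 = 335.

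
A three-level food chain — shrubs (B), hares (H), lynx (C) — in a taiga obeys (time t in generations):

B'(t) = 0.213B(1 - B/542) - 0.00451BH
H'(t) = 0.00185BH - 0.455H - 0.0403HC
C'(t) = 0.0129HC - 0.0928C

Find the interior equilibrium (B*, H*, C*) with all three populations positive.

B* ≈ 459, H* ≈ 7.19, C* ≈ 9.8

From dC/dt = 0: 0.0129H* = 0.0928, so H* = 7.19.
From dB/dt = 0: 0.213(1 - B*/542) = 0.00451·7.19, giving B* = 542·(1 - 0.152) = 459.
From dH/dt = 0: 0.00185·459 - 0.455 = 0.0403C*, so C* = 0.395/0.0403 = 9.8.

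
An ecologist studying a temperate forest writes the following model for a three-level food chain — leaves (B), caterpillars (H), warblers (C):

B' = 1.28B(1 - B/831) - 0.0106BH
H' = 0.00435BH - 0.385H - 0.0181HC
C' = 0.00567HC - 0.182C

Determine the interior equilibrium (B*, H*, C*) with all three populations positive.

From dC/dt = 0: 0.00567H* = 0.182, so H* = 32.1.
From dB/dt = 0: 1.28(1 - B*/831) = 0.0106·32.1, giving B* = 831·(1 - 0.266) = 610.
From dH/dt = 0: 0.00435·610 - 0.385 = 0.0181C*, so C* = 2.27/0.0181 = 125.

B* ≈ 610, H* ≈ 32.1, C* ≈ 125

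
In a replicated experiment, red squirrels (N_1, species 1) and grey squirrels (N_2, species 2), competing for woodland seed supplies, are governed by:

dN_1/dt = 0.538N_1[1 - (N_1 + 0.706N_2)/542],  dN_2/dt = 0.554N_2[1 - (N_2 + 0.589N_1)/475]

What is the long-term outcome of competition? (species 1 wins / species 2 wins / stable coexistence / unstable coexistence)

stable coexistence

Compare the nullcline intercepts: K1/α12 = 542/0.706 = 768 > K2 = 475; K2/α21 = 475/0.589 = 806 > K1 = 542.
Since both inequalities hold, each species can invade when rare, so the interior equilibrium is stable.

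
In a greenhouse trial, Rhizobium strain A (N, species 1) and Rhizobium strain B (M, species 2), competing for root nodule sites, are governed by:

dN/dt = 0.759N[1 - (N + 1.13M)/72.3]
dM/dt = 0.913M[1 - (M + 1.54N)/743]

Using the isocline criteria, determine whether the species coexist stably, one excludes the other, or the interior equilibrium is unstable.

Compare the nullcline intercepts: K1/α12 = 72.3/1.13 = 64 < K2 = 743; K2/α21 = 743/1.54 = 482 > K1 = 72.3.
Since the inequalities point opposite ways, species 2 can invade but species 1 cannot.

species 2 excludes species 1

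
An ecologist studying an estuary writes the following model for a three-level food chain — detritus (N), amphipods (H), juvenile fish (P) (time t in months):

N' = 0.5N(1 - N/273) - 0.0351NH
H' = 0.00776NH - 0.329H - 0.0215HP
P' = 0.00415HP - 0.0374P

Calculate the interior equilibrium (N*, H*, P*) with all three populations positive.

N* ≈ 100, H* ≈ 9.01, P* ≈ 20.9

From dP/dt = 0: 0.00415H* = 0.0374, so H* = 9.01.
From dN/dt = 0: 0.5(1 - N*/273) = 0.0351·9.01, giving N* = 273·(1 - 0.633) = 100.
From dH/dt = 0: 0.00776·100 - 0.329 = 0.0215P*, so P* = 0.449/0.0215 = 20.9.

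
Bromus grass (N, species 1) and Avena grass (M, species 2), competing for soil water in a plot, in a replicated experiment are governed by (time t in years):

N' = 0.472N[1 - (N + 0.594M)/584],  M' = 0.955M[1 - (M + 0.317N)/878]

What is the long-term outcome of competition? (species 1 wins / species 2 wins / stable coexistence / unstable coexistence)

stable coexistence

Compare the nullcline intercepts: K1/α12 = 584/0.594 = 983 > K2 = 878; K2/α21 = 878/0.317 = 2770 > K1 = 584.
Since both inequalities hold, each species can invade when rare, so the interior equilibrium is stable.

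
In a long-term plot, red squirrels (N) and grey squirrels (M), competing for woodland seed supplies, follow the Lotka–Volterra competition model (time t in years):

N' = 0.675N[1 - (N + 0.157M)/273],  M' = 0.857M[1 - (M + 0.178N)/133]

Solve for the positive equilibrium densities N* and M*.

Setting both brackets to zero gives the nullclines N + 0.157M = 273 and 0.178N + M = 133.
Substituting M = 133 - 0.178N into the first: N(1 - 0.157·0.178) = 273 - 0.157·133.
So N* = 252/0.972 = 259, and then M* = 133 - 0.178·259 = 86.8.

N* ≈ 259, M* ≈ 86.8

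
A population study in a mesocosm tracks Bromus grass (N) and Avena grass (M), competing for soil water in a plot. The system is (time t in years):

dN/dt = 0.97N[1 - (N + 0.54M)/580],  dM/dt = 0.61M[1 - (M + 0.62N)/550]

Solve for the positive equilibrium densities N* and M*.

N* ≈ 425, M* ≈ 286

Setting both brackets to zero gives the nullclines N + 0.54M = 580 and 0.62N + M = 550.
Substituting M = 550 - 0.62N into the first: N(1 - 0.54·0.62) = 580 - 0.54·550.
So N* = 283/0.665 = 425, and then M* = 550 - 0.62·425 = 286.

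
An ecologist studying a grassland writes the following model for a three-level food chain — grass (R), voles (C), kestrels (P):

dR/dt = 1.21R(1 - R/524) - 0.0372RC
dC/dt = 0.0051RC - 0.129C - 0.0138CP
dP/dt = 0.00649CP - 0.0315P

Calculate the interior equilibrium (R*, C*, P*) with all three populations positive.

From dP/dt = 0: 0.00649C* = 0.0315, so C* = 4.85.
From dR/dt = 0: 1.21(1 - R*/524) = 0.0372·4.85, giving R* = 524·(1 - 0.149) = 446.
From dC/dt = 0: 0.0051·446 - 0.129 = 0.0138P*, so P* = 2.14/0.0138 = 155.

R* ≈ 446, C* ≈ 4.85, P* ≈ 155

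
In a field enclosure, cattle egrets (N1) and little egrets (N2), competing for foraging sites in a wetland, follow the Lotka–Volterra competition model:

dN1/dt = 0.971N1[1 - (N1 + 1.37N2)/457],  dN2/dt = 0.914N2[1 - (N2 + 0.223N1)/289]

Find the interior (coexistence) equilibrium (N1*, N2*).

N1* ≈ 87.9, N2* ≈ 269

Setting both brackets to zero gives the nullclines N1 + 1.37N2 = 457 and 0.223N1 + N2 = 289.
Substituting N2 = 289 - 0.223N1 into the first: N1(1 - 1.37·0.223) = 457 - 1.37·289.
So N1* = 61.1/0.694 = 87.9, and then N2* = 289 - 0.223·87.9 = 269.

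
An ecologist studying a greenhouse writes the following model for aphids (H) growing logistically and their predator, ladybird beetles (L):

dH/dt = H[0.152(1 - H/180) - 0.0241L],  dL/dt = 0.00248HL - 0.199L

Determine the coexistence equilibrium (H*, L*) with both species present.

H* ≈ 80.2, L* ≈ 3.5

From dL/dt = 0 with L > 0: 0.00248H* = 0.199, so H* = 80.2.
Substitute into dH/dt = 0: 0.152(1 - 80.2/180) = 0.0241L*.
The bracket is 0.554, giving L* = 0.0842/0.0241 = 3.5.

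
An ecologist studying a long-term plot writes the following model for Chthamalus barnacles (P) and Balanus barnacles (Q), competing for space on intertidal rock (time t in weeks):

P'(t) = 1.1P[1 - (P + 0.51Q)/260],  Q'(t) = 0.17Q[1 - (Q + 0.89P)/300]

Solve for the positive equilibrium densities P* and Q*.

Setting both brackets to zero gives the nullclines P + 0.51Q = 260 and 0.89P + Q = 300.
Substituting Q = 300 - 0.89P into the first: P(1 - 0.51·0.89) = 260 - 0.51·300.
So P* = 107/0.546 = 196, and then Q* = 300 - 0.89·196 = 126.

P* ≈ 196, Q* ≈ 126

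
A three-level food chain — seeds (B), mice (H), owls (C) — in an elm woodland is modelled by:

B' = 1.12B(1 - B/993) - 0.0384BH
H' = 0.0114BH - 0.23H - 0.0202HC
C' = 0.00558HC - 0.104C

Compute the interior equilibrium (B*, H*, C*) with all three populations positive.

B* ≈ 358, H* ≈ 18.6, C* ≈ 191

From dC/dt = 0: 0.00558H* = 0.104, so H* = 18.6.
From dB/dt = 0: 1.12(1 - B*/993) = 0.0384·18.6, giving B* = 993·(1 - 0.639) = 358.
From dH/dt = 0: 0.0114·358 - 0.23 = 0.0202C*, so C* = 3.86/0.0202 = 191.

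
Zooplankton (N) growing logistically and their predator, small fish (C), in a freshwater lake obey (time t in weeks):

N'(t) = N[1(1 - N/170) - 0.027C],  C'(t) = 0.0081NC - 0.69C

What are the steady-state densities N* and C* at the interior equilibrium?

N* ≈ 85.2, C* ≈ 18.5

From dC/dt = 0 with C > 0: 0.0081N* = 0.69, so N* = 85.2.
Substitute into dN/dt = 0: 1(1 - 85.2/170) = 0.027C*.
The bracket is 0.499, giving C* = 0.499/0.027 = 18.5.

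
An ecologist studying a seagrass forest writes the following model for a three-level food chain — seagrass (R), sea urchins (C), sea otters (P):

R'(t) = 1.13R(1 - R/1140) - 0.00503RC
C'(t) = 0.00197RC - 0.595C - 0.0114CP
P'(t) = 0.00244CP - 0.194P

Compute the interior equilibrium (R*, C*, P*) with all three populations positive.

R* ≈ 737, C* ≈ 79.5, P* ≈ 75.1

From dP/dt = 0: 0.00244C* = 0.194, so C* = 79.5.
From dR/dt = 0: 1.13(1 - R*/1140) = 0.00503·79.5, giving R* = 1140·(1 - 0.354) = 737.
From dC/dt = 0: 0.00197·737 - 0.595 = 0.0114P*, so P* = 0.856/0.0114 = 75.1.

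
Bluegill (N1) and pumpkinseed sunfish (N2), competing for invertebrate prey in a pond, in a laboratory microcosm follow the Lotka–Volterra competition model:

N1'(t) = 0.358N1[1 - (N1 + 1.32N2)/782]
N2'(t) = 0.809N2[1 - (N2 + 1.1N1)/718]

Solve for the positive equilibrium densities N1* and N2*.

N1* ≈ 367, N2* ≈ 315

Setting both brackets to zero gives the nullclines N1 + 1.32N2 = 782 and 1.1N1 + N2 = 718.
Substituting N2 = 718 - 1.1N1 into the first: N1(1 - 1.32·1.1) = 782 - 1.32·718.
So N1* = -166/-0.452 = 367, and then N2* = 718 - 1.1·367 = 315.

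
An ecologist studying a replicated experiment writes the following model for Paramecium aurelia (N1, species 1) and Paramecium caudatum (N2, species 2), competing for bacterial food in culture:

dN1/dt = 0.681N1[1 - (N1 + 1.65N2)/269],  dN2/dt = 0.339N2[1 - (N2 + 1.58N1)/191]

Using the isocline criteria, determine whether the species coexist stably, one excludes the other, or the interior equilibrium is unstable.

Compare the nullcline intercepts: K1/α12 = 269/1.65 = 163 < K2 = 191; K2/α21 = 191/1.58 = 121 < K1 = 269.
Since both are reversed, neither can invade when rare; the interior point is a saddle.

unstable coexistence (outcome depends on initial conditions)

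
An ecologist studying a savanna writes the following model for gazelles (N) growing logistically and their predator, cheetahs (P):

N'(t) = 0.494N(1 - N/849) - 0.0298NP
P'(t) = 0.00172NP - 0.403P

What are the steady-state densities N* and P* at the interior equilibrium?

N* ≈ 234, P* ≈ 12

From dP/dt = 0 with P > 0: 0.00172N* = 0.403, so N* = 234.
Substitute into dN/dt = 0: 0.494(1 - 234/849) = 0.0298P*.
The bracket is 0.724, giving P* = 0.358/0.0298 = 12.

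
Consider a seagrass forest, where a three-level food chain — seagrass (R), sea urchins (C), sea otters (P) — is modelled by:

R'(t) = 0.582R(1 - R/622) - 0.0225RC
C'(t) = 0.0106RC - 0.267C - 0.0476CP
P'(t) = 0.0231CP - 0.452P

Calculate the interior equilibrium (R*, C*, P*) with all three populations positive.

R* ≈ 151, C* ≈ 19.6, P* ≈ 28.1

From dP/dt = 0: 0.0231C* = 0.452, so C* = 19.6.
From dR/dt = 0: 0.582(1 - R*/622) = 0.0225·19.6, giving R* = 622·(1 - 0.756) = 151.
From dC/dt = 0: 0.0106·151 - 0.267 = 0.0476P*, so P* = 1.34/0.0476 = 28.1.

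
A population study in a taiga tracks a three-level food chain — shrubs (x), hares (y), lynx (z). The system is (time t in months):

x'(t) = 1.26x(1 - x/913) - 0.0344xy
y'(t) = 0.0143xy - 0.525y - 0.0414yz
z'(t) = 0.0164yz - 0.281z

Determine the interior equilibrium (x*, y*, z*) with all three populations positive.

From dz/dt = 0: 0.0164y* = 0.281, so y* = 17.1.
From dx/dt = 0: 1.26(1 - x*/913) = 0.0344·17.1, giving x* = 913·(1 - 0.468) = 486.
From dy/dt = 0: 0.0143·486 - 0.525 = 0.0414z*, so z* = 6.42/0.0414 = 155.

x* ≈ 486, y* ≈ 17.1, z* ≈ 155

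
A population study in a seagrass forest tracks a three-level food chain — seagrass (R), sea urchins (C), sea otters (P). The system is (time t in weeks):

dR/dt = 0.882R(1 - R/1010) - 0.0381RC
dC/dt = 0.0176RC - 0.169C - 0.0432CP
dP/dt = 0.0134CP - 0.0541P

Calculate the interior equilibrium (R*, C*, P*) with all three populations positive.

From dP/dt = 0: 0.0134C* = 0.0541, so C* = 4.04.
From dR/dt = 0: 0.882(1 - R*/1010) = 0.0381·4.04, giving R* = 1010·(1 - 0.174) = 834.
From dC/dt = 0: 0.0176·834 - 0.169 = 0.0432P*, so P* = 14.5/0.0432 = 336.

R* ≈ 834, C* ≈ 4.04, P* ≈ 336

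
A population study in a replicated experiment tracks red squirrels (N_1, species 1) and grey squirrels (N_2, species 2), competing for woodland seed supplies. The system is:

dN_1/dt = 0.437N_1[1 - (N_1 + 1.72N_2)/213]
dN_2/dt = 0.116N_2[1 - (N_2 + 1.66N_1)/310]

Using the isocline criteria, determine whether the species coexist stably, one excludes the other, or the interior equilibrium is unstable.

Compare the nullcline intercepts: K1/α12 = 213/1.72 = 124 < K2 = 310; K2/α21 = 310/1.66 = 187 < K1 = 213.
Since both are reversed, neither can invade when rare; the interior point is a saddle.

unstable coexistence (outcome depends on initial conditions)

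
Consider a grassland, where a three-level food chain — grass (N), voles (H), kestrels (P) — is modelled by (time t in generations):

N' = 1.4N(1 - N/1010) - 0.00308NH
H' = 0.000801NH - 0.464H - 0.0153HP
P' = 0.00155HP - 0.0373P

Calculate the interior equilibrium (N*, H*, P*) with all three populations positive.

From dP/dt = 0: 0.00155H* = 0.0373, so H* = 24.1.
From dN/dt = 0: 1.4(1 - N*/1010) = 0.00308·24.1, giving N* = 1010·(1 - 0.0529) = 957.
From dH/dt = 0: 0.000801·957 - 0.464 = 0.0153P*, so P* = 0.302/0.0153 = 19.8.

N* ≈ 957, H* ≈ 24.1, P* ≈ 19.8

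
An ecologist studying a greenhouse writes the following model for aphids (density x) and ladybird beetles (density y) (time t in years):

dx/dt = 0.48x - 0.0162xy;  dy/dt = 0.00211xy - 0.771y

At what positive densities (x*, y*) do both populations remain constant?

Set dy/dt = 0 with y > 0: 0.00211x - 0.771 = 0, so x* = 0.771/0.00211 = 365.
Set dx/dt = 0 with x > 0: 0.48 - 0.0162y = 0, so y* = 0.48/0.0162 = 29.6.

x* ≈ 365, y* ≈ 29.6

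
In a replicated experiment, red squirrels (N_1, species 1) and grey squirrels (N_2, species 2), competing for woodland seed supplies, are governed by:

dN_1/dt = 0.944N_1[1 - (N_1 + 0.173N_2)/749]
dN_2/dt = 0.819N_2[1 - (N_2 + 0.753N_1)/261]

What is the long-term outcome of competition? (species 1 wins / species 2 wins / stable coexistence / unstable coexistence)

species 1 excludes species 2

Compare the nullcline intercepts: K1/α12 = 749/0.173 = 4330 > K2 = 261; K2/α21 = 261/0.753 = 347 < K1 = 749.
Since the inequalities point opposite ways, species 1 can invade but species 2 cannot.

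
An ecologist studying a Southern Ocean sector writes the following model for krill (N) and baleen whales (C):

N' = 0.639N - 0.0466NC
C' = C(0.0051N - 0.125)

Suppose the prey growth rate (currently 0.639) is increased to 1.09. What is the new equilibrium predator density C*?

C* ≈ 23.4

At the interior fixed point, setting dN/dt = 0 with N > 0 fixes C* = (prey growth rate)/(NC coefficient) — independent of the other coefficients.
With the change, C* = 1.09/0.0466 = 23.4; it rises from 13.7.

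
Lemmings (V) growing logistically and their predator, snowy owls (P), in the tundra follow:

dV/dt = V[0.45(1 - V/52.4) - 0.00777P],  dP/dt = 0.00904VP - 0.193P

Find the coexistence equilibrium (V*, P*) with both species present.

From dP/dt = 0 with P > 0: 0.00904V* = 0.193, so V* = 21.3.
Substitute into dV/dt = 0: 0.45(1 - 21.3/52.4) = 0.00777P*.
The bracket is 0.593, giving P* = 0.267/0.00777 = 34.3.

V* ≈ 21.3, P* ≈ 34.3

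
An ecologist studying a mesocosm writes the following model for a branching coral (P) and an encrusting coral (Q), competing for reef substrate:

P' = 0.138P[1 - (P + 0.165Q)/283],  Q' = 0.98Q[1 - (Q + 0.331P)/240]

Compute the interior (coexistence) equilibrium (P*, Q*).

P* ≈ 257, Q* ≈ 155

Setting both brackets to zero gives the nullclines P + 0.165Q = 283 and 0.331P + Q = 240.
Substituting Q = 240 - 0.331P into the first: P(1 - 0.165·0.331) = 283 - 0.165·240.
So P* = 243/0.945 = 257, and then Q* = 240 - 0.331·257 = 155.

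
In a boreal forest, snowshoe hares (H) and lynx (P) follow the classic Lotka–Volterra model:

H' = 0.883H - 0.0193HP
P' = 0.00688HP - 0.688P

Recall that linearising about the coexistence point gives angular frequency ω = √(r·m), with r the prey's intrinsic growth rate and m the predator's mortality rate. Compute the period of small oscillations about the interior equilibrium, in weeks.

Here r = 0.883 and m = 0.688, so r·m = 0.608.
ω = √0.608 = 0.779 per week, hence T = 2π/ω ≈ 8.06 weeks.

T ≈ 8.06 weeks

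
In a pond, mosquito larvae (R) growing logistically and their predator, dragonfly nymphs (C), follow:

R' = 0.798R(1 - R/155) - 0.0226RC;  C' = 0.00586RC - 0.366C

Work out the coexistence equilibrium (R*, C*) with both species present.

From dC/dt = 0 with C > 0: 0.00586R* = 0.366, so R* = 62.5.
Substitute into dR/dt = 0: 0.798(1 - 62.5/155) = 0.0226C*.
The bracket is 0.597, giving C* = 0.476/0.0226 = 21.1.

R* ≈ 62.5, C* ≈ 21.1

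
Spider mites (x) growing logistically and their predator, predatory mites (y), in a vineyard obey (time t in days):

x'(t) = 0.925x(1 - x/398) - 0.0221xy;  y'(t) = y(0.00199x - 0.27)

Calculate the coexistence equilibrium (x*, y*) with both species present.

From dy/dt = 0 with y > 0: 0.00199x* = 0.27, so x* = 136.
Substitute into dx/dt = 0: 0.925(1 - 136/398) = 0.0221y*.
The bracket is 0.659, giving y* = 0.61/0.0221 = 27.6.

x* ≈ 136, y* ≈ 27.6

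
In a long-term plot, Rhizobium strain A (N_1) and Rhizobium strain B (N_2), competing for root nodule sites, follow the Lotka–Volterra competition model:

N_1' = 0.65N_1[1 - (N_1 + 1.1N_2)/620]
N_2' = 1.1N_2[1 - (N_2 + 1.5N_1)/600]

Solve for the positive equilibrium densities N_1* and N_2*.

N_1* ≈ 61.5, N_2* ≈ 508

Setting both brackets to zero gives the nullclines N_1 + 1.1N_2 = 620 and 1.5N_1 + N_2 = 600.
Substituting N_2 = 600 - 1.5N_1 into the first: N_1(1 - 1.1·1.5) = 620 - 1.1·600.
So N_1* = -40/-0.65 = 61.5, and then N_2* = 600 - 1.5·61.5 = 508.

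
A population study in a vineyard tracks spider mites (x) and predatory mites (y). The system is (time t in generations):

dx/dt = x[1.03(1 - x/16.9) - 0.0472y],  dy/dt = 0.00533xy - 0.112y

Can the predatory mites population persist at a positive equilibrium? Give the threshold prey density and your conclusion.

Threshold x = 21; K < 21, so no, the predator goes extinct.

The predator equation gives dy/dt > 0 only when x > 0.112/0.00533 = 21.
Without the predator, x → K = 16.9. Since 16.9 < 21, the predator cannot invade.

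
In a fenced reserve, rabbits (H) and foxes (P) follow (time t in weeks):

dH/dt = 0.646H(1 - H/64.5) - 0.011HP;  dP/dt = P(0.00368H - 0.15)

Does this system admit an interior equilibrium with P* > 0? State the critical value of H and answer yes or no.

The predator equation gives dP/dt > 0 only when H > 0.15/0.00368 = 40.8.
Without the predator, H → K = 64.5. Since 64.5 > 40.8, the predator can invade and persist.

Threshold H = 40.8; K > 40.8, so yes, the predator persists.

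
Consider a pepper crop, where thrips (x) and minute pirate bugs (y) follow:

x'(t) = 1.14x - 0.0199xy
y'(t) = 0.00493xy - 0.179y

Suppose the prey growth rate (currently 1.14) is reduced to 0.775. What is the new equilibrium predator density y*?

y* ≈ 38.9

At the interior fixed point, setting dx/dt = 0 with x > 0 fixes y* = (prey growth rate)/(xy coefficient) — independent of the other coefficients.
With the change, y* = 0.775/0.0199 = 38.9; it falls from 57.3.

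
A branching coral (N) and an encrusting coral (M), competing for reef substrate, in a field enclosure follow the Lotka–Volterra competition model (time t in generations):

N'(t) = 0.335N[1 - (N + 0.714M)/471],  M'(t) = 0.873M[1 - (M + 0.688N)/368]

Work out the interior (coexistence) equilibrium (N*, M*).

Setting both brackets to zero gives the nullclines N + 0.714M = 471 and 0.688N + M = 368.
Substituting M = 368 - 0.688N into the first: N(1 - 0.714·0.688) = 471 - 0.714·368.
So N* = 208/0.509 = 409, and then M* = 368 - 0.688·409 = 86.4.

N* ≈ 409, M* ≈ 86.4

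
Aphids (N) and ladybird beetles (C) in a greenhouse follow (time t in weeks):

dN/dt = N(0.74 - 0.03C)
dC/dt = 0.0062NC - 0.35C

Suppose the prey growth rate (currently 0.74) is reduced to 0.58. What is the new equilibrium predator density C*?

At the interior fixed point, setting dN/dt = 0 with N > 0 fixes C* = (prey growth rate)/(NC coefficient) — independent of the other coefficients.
With the change, C* = 0.58/0.03 = 19.3; it falls from 24.7.

C* ≈ 19.3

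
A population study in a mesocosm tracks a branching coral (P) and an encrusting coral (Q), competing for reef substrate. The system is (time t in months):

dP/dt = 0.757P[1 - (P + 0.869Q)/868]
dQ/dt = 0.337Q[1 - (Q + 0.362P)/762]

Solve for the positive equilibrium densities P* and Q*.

P* ≈ 300, Q* ≈ 653

Setting both brackets to zero gives the nullclines P + 0.869Q = 868 and 0.362P + Q = 762.
Substituting Q = 762 - 0.362P into the first: P(1 - 0.869·0.362) = 868 - 0.869·762.
So P* = 206/0.685 = 300, and then Q* = 762 - 0.362·300 = 653.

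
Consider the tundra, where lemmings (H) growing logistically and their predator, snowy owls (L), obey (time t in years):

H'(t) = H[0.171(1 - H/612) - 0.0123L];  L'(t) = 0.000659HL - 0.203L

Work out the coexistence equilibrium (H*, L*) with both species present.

From dL/dt = 0 with L > 0: 0.000659H* = 0.203, so H* = 308.
Substitute into dH/dt = 0: 0.171(1 - 308/612) = 0.0123L*.
The bracket is 0.497, giving L* = 0.0849/0.0123 = 6.9.

H* ≈ 308, L* ≈ 6.9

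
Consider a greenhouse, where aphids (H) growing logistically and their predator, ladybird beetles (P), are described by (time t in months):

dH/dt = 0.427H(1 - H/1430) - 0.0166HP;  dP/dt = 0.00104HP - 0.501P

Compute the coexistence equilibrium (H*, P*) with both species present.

From dP/dt = 0 with P > 0: 0.00104H* = 0.501, so H* = 482.
Substitute into dH/dt = 0: 0.427(1 - 482/1430) = 0.0166P*.
The bracket is 0.663, giving P* = 0.283/0.0166 = 17.1.

H* ≈ 482, P* ≈ 17.1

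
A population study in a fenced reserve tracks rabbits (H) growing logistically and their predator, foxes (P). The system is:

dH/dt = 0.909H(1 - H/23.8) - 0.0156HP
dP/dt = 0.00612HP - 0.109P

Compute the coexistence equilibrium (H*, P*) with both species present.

From dP/dt = 0 with P > 0: 0.00612H* = 0.109, so H* = 17.8.
Substitute into dH/dt = 0: 0.909(1 - 17.8/23.8) = 0.0156P*.
The bracket is 0.252, giving P* = 0.229/0.0156 = 14.7.

H* ≈ 17.8, P* ≈ 14.7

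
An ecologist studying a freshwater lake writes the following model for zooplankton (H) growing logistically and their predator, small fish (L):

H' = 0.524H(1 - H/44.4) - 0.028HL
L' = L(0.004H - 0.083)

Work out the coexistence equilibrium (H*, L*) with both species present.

From dL/dt = 0 with L > 0: 0.004H* = 0.083, so H* = 20.8.
Substitute into dH/dt = 0: 0.524(1 - 20.8/44.4) = 0.028L*.
The bracket is 0.533, giving L* = 0.279/0.028 = 9.97.

H* ≈ 20.8, L* ≈ 9.97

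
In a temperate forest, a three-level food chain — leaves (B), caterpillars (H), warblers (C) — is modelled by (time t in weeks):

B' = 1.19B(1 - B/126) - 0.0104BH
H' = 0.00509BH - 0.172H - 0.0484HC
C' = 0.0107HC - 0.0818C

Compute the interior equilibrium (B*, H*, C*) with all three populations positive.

From dC/dt = 0: 0.0107H* = 0.0818, so H* = 7.64.
From dB/dt = 0: 1.19(1 - B*/126) = 0.0104·7.64, giving B* = 126·(1 - 0.0668) = 118.
From dH/dt = 0: 0.00509·118 - 0.172 = 0.0484C*, so C* = 0.426/0.0484 = 8.81.

B* ≈ 118, H* ≈ 7.64, C* ≈ 8.81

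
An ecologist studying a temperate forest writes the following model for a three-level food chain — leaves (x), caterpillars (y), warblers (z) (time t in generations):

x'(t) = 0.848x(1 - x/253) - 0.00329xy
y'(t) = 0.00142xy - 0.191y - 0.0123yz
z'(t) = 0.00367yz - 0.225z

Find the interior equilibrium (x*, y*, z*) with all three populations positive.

x* ≈ 193, y* ≈ 61.3, z* ≈ 6.73

From dz/dt = 0: 0.00367y* = 0.225, so y* = 61.3.
From dx/dt = 0: 0.848(1 - x*/253) = 0.00329·61.3, giving x* = 253·(1 - 0.238) = 193.
From dy/dt = 0: 0.00142·193 - 0.191 = 0.0123z*, so z* = 0.0828/0.0123 = 6.73.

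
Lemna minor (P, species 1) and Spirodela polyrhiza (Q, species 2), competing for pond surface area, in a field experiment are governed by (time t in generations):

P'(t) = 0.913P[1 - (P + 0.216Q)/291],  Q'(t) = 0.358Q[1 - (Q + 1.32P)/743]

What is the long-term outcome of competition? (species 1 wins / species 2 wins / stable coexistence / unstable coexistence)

stable coexistence

Compare the nullcline intercepts: K1/α12 = 291/0.216 = 1350 > K2 = 743; K2/α21 = 743/1.32 = 563 > K1 = 291.
Since both inequalities hold, each species can invade when rare, so the interior equilibrium is stable.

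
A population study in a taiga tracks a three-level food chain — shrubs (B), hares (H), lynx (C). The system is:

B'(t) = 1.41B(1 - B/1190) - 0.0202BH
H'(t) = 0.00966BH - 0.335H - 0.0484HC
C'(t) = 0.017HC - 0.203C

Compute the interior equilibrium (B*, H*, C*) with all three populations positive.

From dC/dt = 0: 0.017H* = 0.203, so H* = 11.9.
From dB/dt = 0: 1.41(1 - B*/1190) = 0.0202·11.9, giving B* = 1190·(1 - 0.171) = 986.
From dH/dt = 0: 0.00966·986 - 0.335 = 0.0484C*, so C* = 9.19/0.0484 = 190.

B* ≈ 986, H* ≈ 11.9, C* ≈ 190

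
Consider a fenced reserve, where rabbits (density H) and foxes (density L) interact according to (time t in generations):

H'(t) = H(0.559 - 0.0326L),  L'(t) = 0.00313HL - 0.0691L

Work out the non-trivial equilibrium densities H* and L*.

Set dL/dt = 0 with L > 0: 0.00313H - 0.0691 = 0, so H* = 0.0691/0.00313 = 22.1.
Set dH/dt = 0 with H > 0: 0.559 - 0.0326L = 0, so L* = 0.559/0.0326 = 17.1.

H* ≈ 22.1, L* ≈ 17.1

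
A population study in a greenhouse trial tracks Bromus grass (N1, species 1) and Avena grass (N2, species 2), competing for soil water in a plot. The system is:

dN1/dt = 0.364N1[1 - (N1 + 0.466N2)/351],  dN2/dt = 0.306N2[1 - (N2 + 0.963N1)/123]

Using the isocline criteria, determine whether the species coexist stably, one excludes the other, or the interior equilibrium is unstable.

species 1 excludes species 2

Compare the nullcline intercepts: K1/α12 = 351/0.466 = 753 > K2 = 123; K2/α21 = 123/0.963 = 128 < K1 = 351.
Since the inequalities point opposite ways, species 1 can invade but species 2 cannot.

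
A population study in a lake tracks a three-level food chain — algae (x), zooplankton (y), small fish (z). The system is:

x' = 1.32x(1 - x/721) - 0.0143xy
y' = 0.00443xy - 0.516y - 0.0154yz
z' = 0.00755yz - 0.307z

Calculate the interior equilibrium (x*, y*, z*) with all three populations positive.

x* ≈ 403, y* ≈ 40.7, z* ≈ 82.5

From dz/dt = 0: 0.00755y* = 0.307, so y* = 40.7.
From dx/dt = 0: 1.32(1 - x*/721) = 0.0143·40.7, giving x* = 721·(1 - 0.441) = 403.
From dy/dt = 0: 0.00443·403 - 0.516 = 0.0154z*, so z* = 1.27/0.0154 = 82.5.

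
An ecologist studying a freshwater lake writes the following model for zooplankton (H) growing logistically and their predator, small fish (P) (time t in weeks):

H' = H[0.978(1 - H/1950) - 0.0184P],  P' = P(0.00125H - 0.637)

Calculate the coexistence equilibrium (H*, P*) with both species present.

From dP/dt = 0 with P > 0: 0.00125H* = 0.637, so H* = 510.
Substitute into dH/dt = 0: 0.978(1 - 510/1950) = 0.0184P*.
The bracket is 0.739, giving P* = 0.722/0.0184 = 39.3.

H* ≈ 510, P* ≈ 39.3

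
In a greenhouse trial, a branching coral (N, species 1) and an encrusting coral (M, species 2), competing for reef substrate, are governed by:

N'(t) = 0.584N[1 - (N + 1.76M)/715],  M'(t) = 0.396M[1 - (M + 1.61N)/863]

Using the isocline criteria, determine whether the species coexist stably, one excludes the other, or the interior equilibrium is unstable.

unstable coexistence (outcome depends on initial conditions)

Compare the nullcline intercepts: K1/α12 = 715/1.76 = 406 < K2 = 863; K2/α21 = 863/1.61 = 536 < K1 = 715.
Since both are reversed, neither can invade when rare; the interior point is a saddle.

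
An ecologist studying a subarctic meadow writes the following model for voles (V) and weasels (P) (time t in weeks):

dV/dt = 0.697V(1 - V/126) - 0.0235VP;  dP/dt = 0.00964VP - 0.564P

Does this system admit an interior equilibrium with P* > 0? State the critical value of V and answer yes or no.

The predator equation gives dP/dt > 0 only when V > 0.564/0.00964 = 58.5.
Without the predator, V → K = 126. Since 126 > 58.5, the predator can invade and persist.

Threshold V = 58.5; K > 58.5, so yes, the predator persists.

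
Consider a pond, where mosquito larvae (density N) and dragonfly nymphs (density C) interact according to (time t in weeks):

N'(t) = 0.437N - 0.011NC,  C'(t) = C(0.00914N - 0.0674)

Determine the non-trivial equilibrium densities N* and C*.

Set dC/dt = 0 with C > 0: 0.00914N - 0.0674 = 0, so N* = 0.0674/0.00914 = 7.37.
Set dN/dt = 0 with N > 0: 0.437 - 0.011C = 0, so C* = 0.437/0.011 = 39.7.

N* ≈ 7.37, C* ≈ 39.7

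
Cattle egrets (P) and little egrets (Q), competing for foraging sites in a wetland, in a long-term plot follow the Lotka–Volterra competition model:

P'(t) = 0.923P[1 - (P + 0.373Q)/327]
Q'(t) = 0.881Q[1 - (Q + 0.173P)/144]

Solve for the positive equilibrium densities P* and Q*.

P* ≈ 292, Q* ≈ 93.5

Setting both brackets to zero gives the nullclines P + 0.373Q = 327 and 0.173P + Q = 144.
Substituting Q = 144 - 0.173P into the first: P(1 - 0.373·0.173) = 327 - 0.373·144.
So P* = 273/0.935 = 292, and then Q* = 144 - 0.173·292 = 93.5.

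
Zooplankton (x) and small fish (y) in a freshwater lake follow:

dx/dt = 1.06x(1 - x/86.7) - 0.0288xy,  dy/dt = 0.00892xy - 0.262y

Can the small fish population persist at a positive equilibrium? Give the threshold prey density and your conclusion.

Threshold x = 29.4; K > 29.4, so yes, the predator persists.

The predator equation gives dy/dt > 0 only when x > 0.262/0.00892 = 29.4.
Without the predator, x → K = 86.7. Since 86.7 > 29.4, the predator can invade and persist.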